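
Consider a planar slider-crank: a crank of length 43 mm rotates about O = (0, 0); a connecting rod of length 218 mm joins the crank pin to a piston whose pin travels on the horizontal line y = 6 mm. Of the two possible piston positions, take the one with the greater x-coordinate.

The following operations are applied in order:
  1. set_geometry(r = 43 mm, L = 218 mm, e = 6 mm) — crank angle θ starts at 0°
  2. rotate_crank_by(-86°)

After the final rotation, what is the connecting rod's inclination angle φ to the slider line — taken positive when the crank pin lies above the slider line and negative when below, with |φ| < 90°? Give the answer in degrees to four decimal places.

set_geometry: r = 43 mm, L = 218 mm, e = 6 mm; θ ← 0°
rotate_crank_by(-86°): θ ← 0° -86° = -86°
crank pin P = (r cos θ, r sin θ) = (2.999528, -42.895254)
h = r sin θ − e = -42.895254 − 6 = -48.895254
sin φ = h / L = -48.895254 / 218 = -0.22429016
φ = arcsin(-0.22429016) = -12.961140°

-12.9611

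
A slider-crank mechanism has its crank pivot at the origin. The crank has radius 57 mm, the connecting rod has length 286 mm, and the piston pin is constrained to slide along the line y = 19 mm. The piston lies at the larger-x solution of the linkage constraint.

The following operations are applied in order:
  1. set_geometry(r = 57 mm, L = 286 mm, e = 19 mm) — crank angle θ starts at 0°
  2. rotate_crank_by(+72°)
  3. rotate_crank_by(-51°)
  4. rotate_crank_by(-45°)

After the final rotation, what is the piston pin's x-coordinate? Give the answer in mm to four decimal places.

set_geometry: r = 57 mm, L = 286 mm, e = 19 mm; θ ← 0°
rotate_crank_by(+72°): θ ← 0° +72° = 72°
rotate_crank_by(-51°): θ ← 72° -51° = 21°
rotate_crank_by(-45°): θ ← 21° -45° = -24°
crank pin P = (r cos θ, r sin θ) = (52.072091, -23.183989)
h = r sin θ − e = -23.183989 − 19 = -42.183989
x = r cos θ + √(L² − h²) = 52.072091 + √(81796.0 − 1779.4889) = 52.072091 + 282.871899 = 334.943990

334.9440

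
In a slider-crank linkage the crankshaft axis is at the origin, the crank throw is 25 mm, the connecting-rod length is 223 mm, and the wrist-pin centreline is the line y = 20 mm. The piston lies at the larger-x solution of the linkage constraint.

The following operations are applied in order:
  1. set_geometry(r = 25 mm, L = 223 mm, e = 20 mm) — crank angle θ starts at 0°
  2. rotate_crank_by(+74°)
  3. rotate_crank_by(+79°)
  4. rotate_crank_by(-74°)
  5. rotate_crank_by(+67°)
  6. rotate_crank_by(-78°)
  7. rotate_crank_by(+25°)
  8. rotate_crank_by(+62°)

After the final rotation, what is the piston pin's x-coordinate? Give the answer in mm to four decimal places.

200.1426

set_geometry: r = 25 mm, L = 223 mm, e = 20 mm; θ ← 0°
rotate_crank_by(+74°): θ ← 0° +74° = 74°
rotate_crank_by(+79°): θ ← 74° +79° = 153°
rotate_crank_by(-74°): θ ← 153° -74° = 79°
rotate_crank_by(+67°): θ ← 79° +67° = 146°
rotate_crank_by(-78°): θ ← 146° -78° = 68°
rotate_crank_by(+25°): θ ← 68° +25° = 93°
rotate_crank_by(+62°): θ ← 93° +62° = 155°
crank pin P = (r cos θ, r sin θ) = (-22.657695, 10.565457)
h = r sin θ − e = 10.565457 − 20 = -9.434543
x = r cos θ + √(L² − h²) = -22.657695 + √(49729.0 − 89.0106) = -22.657695 + 222.800335 = 200.142641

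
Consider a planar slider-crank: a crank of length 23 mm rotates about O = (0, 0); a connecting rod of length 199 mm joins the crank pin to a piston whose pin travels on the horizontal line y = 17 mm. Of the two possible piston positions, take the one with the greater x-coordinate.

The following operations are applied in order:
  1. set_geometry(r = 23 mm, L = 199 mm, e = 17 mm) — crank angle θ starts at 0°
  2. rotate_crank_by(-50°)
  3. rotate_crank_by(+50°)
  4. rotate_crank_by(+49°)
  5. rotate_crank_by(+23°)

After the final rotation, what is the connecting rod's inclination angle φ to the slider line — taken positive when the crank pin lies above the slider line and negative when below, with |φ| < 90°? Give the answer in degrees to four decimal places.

1.4035

set_geometry: r = 23 mm, L = 199 mm, e = 17 mm; θ ← 0°
rotate_crank_by(-50°): θ ← 0° -50° = -50°
rotate_crank_by(+50°): θ ← -50° +50° = 0°
rotate_crank_by(+49°): θ ← 0° +49° = 49°
rotate_crank_by(+23°): θ ← 49° +23° = 72°
crank pin P = (r cos θ, r sin θ) = (7.107391, 21.874300)
h = r sin θ − e = 21.874300 − 17 = 4.874300
sin φ = h / L = 4.874300 / 199 = 0.02449397
φ = arcsin(0.02449397) = 1.403541°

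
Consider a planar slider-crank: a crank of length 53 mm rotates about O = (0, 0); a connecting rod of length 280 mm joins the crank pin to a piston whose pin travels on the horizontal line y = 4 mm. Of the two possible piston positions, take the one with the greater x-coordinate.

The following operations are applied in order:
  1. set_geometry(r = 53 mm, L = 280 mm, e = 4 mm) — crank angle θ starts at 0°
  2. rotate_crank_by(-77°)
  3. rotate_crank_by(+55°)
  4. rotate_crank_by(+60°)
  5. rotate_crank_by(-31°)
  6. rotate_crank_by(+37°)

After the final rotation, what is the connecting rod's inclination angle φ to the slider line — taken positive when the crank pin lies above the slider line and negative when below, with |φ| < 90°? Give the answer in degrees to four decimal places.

set_geometry: r = 53 mm, L = 280 mm, e = 4 mm; θ ← 0°
rotate_crank_by(-77°): θ ← 0° -77° = -77°
rotate_crank_by(+55°): θ ← -77° +55° = -22°
rotate_crank_by(+60°): θ ← -22° +60° = 38°
rotate_crank_by(-31°): θ ← 38° -31° = 7°
rotate_crank_by(+37°): θ ← 7° +37° = 44°
crank pin P = (r cos θ, r sin θ) = (38.125009, 36.816894)
h = r sin θ − e = 36.816894 − 4 = 32.816894
sin φ = h / L = 32.816894 / 280 = 0.11720319
φ = arcsin(0.11720319) = 6.730718°

6.7307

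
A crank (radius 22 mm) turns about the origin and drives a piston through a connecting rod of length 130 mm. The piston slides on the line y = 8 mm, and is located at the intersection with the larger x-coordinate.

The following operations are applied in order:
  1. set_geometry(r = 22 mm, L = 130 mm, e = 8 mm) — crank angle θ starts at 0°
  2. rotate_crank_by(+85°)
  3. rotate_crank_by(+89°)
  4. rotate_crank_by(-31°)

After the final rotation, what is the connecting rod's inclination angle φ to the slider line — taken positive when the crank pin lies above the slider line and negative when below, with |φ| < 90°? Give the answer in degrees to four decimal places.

set_geometry: r = 22 mm, L = 130 mm, e = 8 mm; θ ← 0°
rotate_crank_by(+85°): θ ← 0° +85° = 85°
rotate_crank_by(+89°): θ ← 85° +89° = 174°
rotate_crank_by(-31°): θ ← 174° -31° = 143°
crank pin P = (r cos θ, r sin θ) = (-17.569981, 13.239931)
h = r sin θ − e = 13.239931 − 8 = 5.239931
sin φ = h / L = 5.239931 / 130 = 0.04030716
φ = arcsin(0.04030716) = 2.310056°

2.3101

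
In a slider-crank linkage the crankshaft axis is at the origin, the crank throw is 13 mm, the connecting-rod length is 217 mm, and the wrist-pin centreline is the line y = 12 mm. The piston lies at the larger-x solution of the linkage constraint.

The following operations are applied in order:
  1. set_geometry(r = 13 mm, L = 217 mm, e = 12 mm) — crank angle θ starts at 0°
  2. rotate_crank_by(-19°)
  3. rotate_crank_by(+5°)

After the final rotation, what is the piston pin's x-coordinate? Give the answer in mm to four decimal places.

set_geometry: r = 13 mm, L = 217 mm, e = 12 mm; θ ← 0°
rotate_crank_by(-19°): θ ← 0° -19° = -19°
rotate_crank_by(+5°): θ ← -19° +5° = -14°
crank pin P = (r cos θ, r sin θ) = (12.613844, -3.144985)
h = r sin θ − e = -3.144985 − 12 = -15.144985
x = r cos θ + √(L² − h²) = 12.613844 + √(47089.0 − 229.3706) = 12.613844 + 216.470851 = 229.084696

229.0847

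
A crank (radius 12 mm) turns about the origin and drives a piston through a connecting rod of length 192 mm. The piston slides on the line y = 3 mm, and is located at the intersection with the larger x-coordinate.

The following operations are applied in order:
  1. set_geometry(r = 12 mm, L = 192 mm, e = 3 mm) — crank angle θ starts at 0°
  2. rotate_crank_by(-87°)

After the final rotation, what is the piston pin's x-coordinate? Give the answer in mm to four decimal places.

192.0425

set_geometry: r = 12 mm, L = 192 mm, e = 3 mm; θ ← 0°
rotate_crank_by(-87°): θ ← 0° -87° = -87°
crank pin P = (r cos θ, r sin θ) = (0.628031, -11.983554)
h = r sin θ − e = -11.983554 − 3 = -14.983554
x = r cos θ + √(L² − h²) = 0.628031 + √(36864.0 − 224.5069) = 0.628031 + 191.414454 = 192.042485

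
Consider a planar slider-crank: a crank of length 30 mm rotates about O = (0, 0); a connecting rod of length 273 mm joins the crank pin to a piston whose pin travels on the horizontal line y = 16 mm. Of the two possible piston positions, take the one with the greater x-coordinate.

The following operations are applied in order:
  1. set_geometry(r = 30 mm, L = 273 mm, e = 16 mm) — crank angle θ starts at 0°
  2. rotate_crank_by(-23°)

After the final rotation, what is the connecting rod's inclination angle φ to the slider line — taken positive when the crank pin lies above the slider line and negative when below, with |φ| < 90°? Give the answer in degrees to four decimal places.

-5.8282

set_geometry: r = 30 mm, L = 273 mm, e = 16 mm; θ ← 0°
rotate_crank_by(-23°): θ ← 0° -23° = -23°
crank pin P = (r cos θ, r sin θ) = (27.615146, -11.721934)
h = r sin θ − e = -11.721934 − 16 = -27.721934
sin φ = h / L = -27.721934 / 273 = -0.10154555
φ = arcsin(-0.10154555) = -5.828177°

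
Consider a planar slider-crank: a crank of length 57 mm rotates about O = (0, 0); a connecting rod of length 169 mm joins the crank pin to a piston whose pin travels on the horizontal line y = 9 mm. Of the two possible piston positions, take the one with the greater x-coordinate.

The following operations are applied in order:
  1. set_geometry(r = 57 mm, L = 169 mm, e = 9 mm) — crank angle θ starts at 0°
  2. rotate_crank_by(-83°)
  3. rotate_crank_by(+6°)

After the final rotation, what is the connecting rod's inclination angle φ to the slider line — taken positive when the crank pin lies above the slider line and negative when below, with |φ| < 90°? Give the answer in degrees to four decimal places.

set_geometry: r = 57 mm, L = 169 mm, e = 9 mm; θ ← 0°
rotate_crank_by(-83°): θ ← 0° -83° = -83°
rotate_crank_by(+6°): θ ← -83° +6° = -77°
crank pin P = (r cos θ, r sin θ) = (12.822210, -55.539094)
h = r sin θ − e = -55.539094 − 9 = -64.539094
sin φ = h / L = -64.539094 / 169 = -0.38188813
φ = arcsin(-0.38188813) = -22.450687°

-22.4507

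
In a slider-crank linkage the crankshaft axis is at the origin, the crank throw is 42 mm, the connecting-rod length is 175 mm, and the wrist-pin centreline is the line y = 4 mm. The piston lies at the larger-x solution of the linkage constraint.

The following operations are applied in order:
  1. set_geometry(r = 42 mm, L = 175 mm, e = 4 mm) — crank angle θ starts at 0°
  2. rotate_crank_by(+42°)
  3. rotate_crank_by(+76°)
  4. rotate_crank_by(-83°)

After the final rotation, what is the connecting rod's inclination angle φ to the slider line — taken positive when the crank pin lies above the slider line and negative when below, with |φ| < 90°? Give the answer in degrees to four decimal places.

set_geometry: r = 42 mm, L = 175 mm, e = 4 mm; θ ← 0°
rotate_crank_by(+42°): θ ← 0° +42° = 42°
rotate_crank_by(+76°): θ ← 42° +76° = 118°
rotate_crank_by(-83°): θ ← 118° -83° = 35°
crank pin P = (r cos θ, r sin θ) = (34.404386, 24.090210)
h = r sin θ − e = 24.090210 − 4 = 20.090210
sin φ = h / L = 20.090210 / 175 = 0.11480120
φ = arcsin(0.11480120) = 6.592159°

6.5922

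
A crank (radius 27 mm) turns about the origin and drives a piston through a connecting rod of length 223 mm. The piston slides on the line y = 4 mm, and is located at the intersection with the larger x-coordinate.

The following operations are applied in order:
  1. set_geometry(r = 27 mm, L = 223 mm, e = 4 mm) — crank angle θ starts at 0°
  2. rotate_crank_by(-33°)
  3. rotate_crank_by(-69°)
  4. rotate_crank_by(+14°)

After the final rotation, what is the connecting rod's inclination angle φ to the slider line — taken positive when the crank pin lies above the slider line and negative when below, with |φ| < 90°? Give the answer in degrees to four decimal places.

set_geometry: r = 27 mm, L = 223 mm, e = 4 mm; θ ← 0°
rotate_crank_by(-33°): θ ← 0° -33° = -33°
rotate_crank_by(-69°): θ ← -33° -69° = -102°
rotate_crank_by(+14°): θ ← -102° +14° = -88°
crank pin P = (r cos θ, r sin θ) = (0.942286, -26.983552)
h = r sin θ − e = -26.983552 − 4 = -30.983552
sin φ = h / L = -30.983552 / 223 = -0.13893970
φ = arcsin(-0.13893970) = -7.986496°

-7.9865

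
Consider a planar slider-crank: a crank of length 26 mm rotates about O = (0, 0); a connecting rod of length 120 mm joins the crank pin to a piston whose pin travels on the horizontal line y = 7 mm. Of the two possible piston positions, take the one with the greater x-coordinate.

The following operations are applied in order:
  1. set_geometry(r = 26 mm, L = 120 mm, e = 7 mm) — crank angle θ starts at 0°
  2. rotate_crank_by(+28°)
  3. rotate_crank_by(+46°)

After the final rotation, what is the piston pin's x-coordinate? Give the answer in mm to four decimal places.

set_geometry: r = 26 mm, L = 120 mm, e = 7 mm; θ ← 0°
rotate_crank_by(+28°): θ ← 0° +28° = 28°
rotate_crank_by(+46°): θ ← 28° +46° = 74°
crank pin P = (r cos θ, r sin θ) = (7.166571, 24.992804)
h = r sin θ − e = 24.992804 − 7 = 17.992804
x = r cos θ + √(L² − h²) = 7.166571 + √(14400.0 − 323.7410) = 7.166571 + 118.643411 = 125.809982

125.8100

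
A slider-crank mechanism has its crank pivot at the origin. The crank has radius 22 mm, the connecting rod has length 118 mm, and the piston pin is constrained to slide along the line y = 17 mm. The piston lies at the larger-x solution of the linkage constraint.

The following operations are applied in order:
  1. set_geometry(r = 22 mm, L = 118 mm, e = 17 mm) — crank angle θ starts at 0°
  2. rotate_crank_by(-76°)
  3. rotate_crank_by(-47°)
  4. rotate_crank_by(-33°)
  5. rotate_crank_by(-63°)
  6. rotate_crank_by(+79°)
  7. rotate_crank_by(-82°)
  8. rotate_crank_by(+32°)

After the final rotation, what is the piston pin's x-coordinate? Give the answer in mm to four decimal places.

set_geometry: r = 22 mm, L = 118 mm, e = 17 mm; θ ← 0°
rotate_crank_by(-76°): θ ← 0° -76° = -76°
rotate_crank_by(-47°): θ ← -76° -47° = -123°
rotate_crank_by(-33°): θ ← -123° -33° = -156°
rotate_crank_by(-63°): θ ← -156° -63° = -219°
rotate_crank_by(+79°): θ ← -219° +79° = -140°
rotate_crank_by(-82°): θ ← -140° -82° = -222°
rotate_crank_by(+32°): θ ← -222° +32° = -190°
crank pin P = (r cos θ, r sin θ) = (-21.665771, 3.820260)
h = r sin θ − e = 3.820260 − 17 = -13.179740
x = r cos θ + √(L² − h²) = -21.665771 + √(13924.0 − 173.7055) = -21.665771 + 117.261650 = 95.595879

95.5959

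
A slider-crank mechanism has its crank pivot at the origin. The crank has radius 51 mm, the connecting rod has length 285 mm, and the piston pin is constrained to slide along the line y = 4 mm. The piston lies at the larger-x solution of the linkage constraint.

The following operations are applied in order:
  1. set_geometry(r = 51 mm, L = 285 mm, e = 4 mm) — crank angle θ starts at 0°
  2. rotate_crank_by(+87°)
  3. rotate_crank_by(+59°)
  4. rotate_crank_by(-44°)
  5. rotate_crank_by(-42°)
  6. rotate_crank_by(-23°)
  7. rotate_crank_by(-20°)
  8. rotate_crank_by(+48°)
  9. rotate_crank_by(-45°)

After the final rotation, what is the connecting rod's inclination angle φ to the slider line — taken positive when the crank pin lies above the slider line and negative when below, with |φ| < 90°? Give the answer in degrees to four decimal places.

set_geometry: r = 51 mm, L = 285 mm, e = 4 mm; θ ← 0°
rotate_crank_by(+87°): θ ← 0° +87° = 87°
rotate_crank_by(+59°): θ ← 87° +59° = 146°
rotate_crank_by(-44°): θ ← 146° -44° = 102°
rotate_crank_by(-42°): θ ← 102° -42° = 60°
rotate_crank_by(-23°): θ ← 60° -23° = 37°
rotate_crank_by(-20°): θ ← 37° -20° = 17°
rotate_crank_by(+48°): θ ← 17° +48° = 65°
rotate_crank_by(-45°): θ ← 65° -45° = 20°
crank pin P = (r cos θ, r sin θ) = (47.924324, 17.443027)
h = r sin θ − e = 17.443027 − 4 = 13.443027
sin φ = h / L = 13.443027 / 285 = 0.04716852
φ = arcsin(0.04716852) = 2.703560°

2.7036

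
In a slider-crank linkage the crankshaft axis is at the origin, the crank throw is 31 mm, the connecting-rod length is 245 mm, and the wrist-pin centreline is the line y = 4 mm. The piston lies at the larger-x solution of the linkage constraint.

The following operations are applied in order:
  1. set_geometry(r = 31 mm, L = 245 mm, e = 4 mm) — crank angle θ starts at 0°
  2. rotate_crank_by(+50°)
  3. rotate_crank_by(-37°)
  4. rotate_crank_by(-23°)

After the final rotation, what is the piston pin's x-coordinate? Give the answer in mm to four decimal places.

set_geometry: r = 31 mm, L = 245 mm, e = 4 mm; θ ← 0°
rotate_crank_by(+50°): θ ← 0° +50° = 50°
rotate_crank_by(-37°): θ ← 50° -37° = 13°
rotate_crank_by(-23°): θ ← 13° -23° = -10°
crank pin P = (r cos θ, r sin θ) = (30.529040, -5.383094)
h = r sin θ − e = -5.383094 − 4 = -9.383094
x = r cos θ + √(L² − h²) = 30.529040 + √(60025.0 − 88.0424) = 30.529040 + 244.820256 = 275.349296

275.3493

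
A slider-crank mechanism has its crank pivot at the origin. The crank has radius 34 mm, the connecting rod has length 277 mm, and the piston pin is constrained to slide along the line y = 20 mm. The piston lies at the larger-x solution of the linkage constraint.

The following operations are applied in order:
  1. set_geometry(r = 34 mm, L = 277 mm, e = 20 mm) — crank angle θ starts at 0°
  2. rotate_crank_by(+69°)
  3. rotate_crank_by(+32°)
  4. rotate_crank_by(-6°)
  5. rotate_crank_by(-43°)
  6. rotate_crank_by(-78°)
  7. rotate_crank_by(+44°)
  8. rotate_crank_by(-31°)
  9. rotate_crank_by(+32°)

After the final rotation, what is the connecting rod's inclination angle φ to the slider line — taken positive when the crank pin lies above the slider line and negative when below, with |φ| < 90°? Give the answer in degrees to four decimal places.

-1.8476

set_geometry: r = 34 mm, L = 277 mm, e = 20 mm; θ ← 0°
rotate_crank_by(+69°): θ ← 0° +69° = 69°
rotate_crank_by(+32°): θ ← 69° +32° = 101°
rotate_crank_by(-6°): θ ← 101° -6° = 95°
rotate_crank_by(-43°): θ ← 95° -43° = 52°
rotate_crank_by(-78°): θ ← 52° -78° = -26°
rotate_crank_by(+44°): θ ← -26° +44° = 18°
rotate_crank_by(-31°): θ ← 18° -31° = -13°
rotate_crank_by(+32°): θ ← -13° +32° = 19°
crank pin P = (r cos θ, r sin θ) = (32.147632, 11.069317)
h = r sin θ − e = 11.069317 − 20 = -8.930683
sin φ = h / L = -8.930683 / 277 = -0.03224073
φ = arcsin(-0.03224073) = -1.847578°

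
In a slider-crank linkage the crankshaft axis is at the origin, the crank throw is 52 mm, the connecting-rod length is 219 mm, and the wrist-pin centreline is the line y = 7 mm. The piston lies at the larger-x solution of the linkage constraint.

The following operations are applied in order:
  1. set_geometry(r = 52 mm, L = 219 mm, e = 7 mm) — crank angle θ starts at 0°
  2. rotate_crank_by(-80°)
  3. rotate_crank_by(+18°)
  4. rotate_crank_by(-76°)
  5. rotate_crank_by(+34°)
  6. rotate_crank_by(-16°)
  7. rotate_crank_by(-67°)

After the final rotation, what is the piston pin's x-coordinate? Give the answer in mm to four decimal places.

set_geometry: r = 52 mm, L = 219 mm, e = 7 mm; θ ← 0°
rotate_crank_by(-80°): θ ← 0° -80° = -80°
rotate_crank_by(+18°): θ ← -80° +18° = -62°
rotate_crank_by(-76°): θ ← -62° -76° = -138°
rotate_crank_by(+34°): θ ← -138° +34° = -104°
rotate_crank_by(-16°): θ ← -104° -16° = -120°
rotate_crank_by(-67°): θ ← -120° -67° = -187°
crank pin P = (r cos θ, r sin θ) = (-51.612400, 6.337206)
h = r sin θ − e = 6.337206 − 7 = -0.662794
x = r cos θ + √(L² − h²) = -51.612400 + √(47961.0 − 0.4393) = -51.612400 + 218.998997 = 167.386597

167.3866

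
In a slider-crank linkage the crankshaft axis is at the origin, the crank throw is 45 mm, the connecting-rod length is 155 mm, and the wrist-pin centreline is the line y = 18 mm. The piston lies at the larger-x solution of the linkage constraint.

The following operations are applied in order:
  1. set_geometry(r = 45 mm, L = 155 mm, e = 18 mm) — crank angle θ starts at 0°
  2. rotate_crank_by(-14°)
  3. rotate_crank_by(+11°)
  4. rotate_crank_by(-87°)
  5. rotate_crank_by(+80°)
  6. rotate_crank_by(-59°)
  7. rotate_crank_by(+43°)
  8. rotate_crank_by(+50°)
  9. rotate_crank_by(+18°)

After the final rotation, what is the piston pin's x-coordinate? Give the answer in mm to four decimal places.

set_geometry: r = 45 mm, L = 155 mm, e = 18 mm; θ ← 0°
rotate_crank_by(-14°): θ ← 0° -14° = -14°
rotate_crank_by(+11°): θ ← -14° +11° = -3°
rotate_crank_by(-87°): θ ← -3° -87° = -90°
rotate_crank_by(+80°): θ ← -90° +80° = -10°
rotate_crank_by(-59°): θ ← -10° -59° = -69°
rotate_crank_by(+43°): θ ← -69° +43° = -26°
rotate_crank_by(+50°): θ ← -26° +50° = 24°
rotate_crank_by(+18°): θ ← 24° +18° = 42°
crank pin P = (r cos θ, r sin θ) = (33.441517, 30.110877)
h = r sin θ − e = 30.110877 − 18 = 12.110877
x = r cos θ + √(L² − h²) = 33.441517 + √(24025.0 − 146.6733) = 33.441517 + 154.526136 = 187.967653

187.9677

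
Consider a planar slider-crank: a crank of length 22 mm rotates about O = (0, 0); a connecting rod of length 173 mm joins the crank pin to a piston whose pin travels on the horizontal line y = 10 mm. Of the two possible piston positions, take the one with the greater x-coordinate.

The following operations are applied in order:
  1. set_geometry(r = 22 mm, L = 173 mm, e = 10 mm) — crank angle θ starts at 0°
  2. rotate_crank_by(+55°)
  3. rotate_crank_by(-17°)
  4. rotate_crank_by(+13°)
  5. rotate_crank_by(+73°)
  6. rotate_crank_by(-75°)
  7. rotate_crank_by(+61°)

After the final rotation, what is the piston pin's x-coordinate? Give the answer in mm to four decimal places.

set_geometry: r = 22 mm, L = 173 mm, e = 10 mm; θ ← 0°
rotate_crank_by(+55°): θ ← 0° +55° = 55°
rotate_crank_by(-17°): θ ← 55° -17° = 38°
rotate_crank_by(+13°): θ ← 38° +13° = 51°
rotate_crank_by(+73°): θ ← 51° +73° = 124°
rotate_crank_by(-75°): θ ← 124° -75° = 49°
rotate_crank_by(+61°): θ ← 49° +61° = 110°
crank pin P = (r cos θ, r sin θ) = (-7.524443, 20.673238)
h = r sin θ − e = 20.673238 − 10 = 10.673238
x = r cos θ + √(L² − h²) = -7.524443 + √(29929.0 − 113.9180) = -7.524443 + 172.670443 = 165.146000

165.1460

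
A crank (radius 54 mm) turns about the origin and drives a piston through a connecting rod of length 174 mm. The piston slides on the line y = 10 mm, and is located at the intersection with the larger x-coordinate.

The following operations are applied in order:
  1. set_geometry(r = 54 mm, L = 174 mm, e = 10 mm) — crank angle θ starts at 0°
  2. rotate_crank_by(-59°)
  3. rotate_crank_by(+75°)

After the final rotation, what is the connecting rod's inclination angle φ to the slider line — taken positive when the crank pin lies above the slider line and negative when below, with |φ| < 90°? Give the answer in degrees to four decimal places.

1.6086

set_geometry: r = 54 mm, L = 174 mm, e = 10 mm; θ ← 0°
rotate_crank_by(-59°): θ ← 0° -59° = -59°
rotate_crank_by(+75°): θ ← -59° +75° = 16°
crank pin P = (r cos θ, r sin θ) = (51.908132, 14.884417)
h = r sin θ − e = 14.884417 − 10 = 4.884417
sin φ = h / L = 4.884417 / 174 = 0.02807136
φ = arcsin(0.02807136) = 1.608582°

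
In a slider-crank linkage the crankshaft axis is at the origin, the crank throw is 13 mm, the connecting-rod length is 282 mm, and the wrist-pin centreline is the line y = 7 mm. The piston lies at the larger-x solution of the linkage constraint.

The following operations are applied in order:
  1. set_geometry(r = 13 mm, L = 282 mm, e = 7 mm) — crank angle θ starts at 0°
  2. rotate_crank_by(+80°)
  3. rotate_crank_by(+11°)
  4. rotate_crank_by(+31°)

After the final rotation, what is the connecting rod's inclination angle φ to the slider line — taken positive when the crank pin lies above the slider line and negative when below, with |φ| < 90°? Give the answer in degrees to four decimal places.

0.8177

set_geometry: r = 13 mm, L = 282 mm, e = 7 mm; θ ← 0°
rotate_crank_by(+80°): θ ← 0° +80° = 80°
rotate_crank_by(+11°): θ ← 80° +11° = 91°
rotate_crank_by(+31°): θ ← 91° +31° = 122°
crank pin P = (r cos θ, r sin θ) = (-6.888950, 11.024625)
h = r sin θ − e = 11.024625 − 7 = 4.024625
sin φ = h / L = 4.024625 / 282 = 0.01427172
φ = arcsin(0.01427172) = 0.817737°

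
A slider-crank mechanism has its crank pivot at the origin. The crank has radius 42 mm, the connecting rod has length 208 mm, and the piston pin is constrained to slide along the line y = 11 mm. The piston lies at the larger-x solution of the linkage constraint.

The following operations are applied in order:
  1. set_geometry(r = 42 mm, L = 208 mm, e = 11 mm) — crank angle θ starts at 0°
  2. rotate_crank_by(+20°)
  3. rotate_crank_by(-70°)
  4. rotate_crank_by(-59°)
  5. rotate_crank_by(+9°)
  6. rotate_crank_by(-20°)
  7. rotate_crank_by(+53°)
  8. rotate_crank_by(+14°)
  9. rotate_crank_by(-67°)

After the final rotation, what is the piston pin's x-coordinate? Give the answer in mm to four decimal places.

set_geometry: r = 42 mm, L = 208 mm, e = 11 mm; θ ← 0°
rotate_crank_by(+20°): θ ← 0° +20° = 20°
rotate_crank_by(-70°): θ ← 20° -70° = -50°
rotate_crank_by(-59°): θ ← -50° -59° = -109°
rotate_crank_by(+9°): θ ← -109° +9° = -100°
rotate_crank_by(-20°): θ ← -100° -20° = -120°
rotate_crank_by(+53°): θ ← -120° +53° = -67°
rotate_crank_by(+14°): θ ← -67° +14° = -53°
rotate_crank_by(-67°): θ ← -53° -67° = -120°
crank pin P = (r cos θ, r sin θ) = (-21.000000, -36.373067)
h = r sin θ − e = -36.373067 − 11 = -47.373067
x = r cos θ + √(L² − h²) = -21.000000 + √(43264.0 − 2244.2075) = -21.000000 + 202.533436 = 181.533436

181.5334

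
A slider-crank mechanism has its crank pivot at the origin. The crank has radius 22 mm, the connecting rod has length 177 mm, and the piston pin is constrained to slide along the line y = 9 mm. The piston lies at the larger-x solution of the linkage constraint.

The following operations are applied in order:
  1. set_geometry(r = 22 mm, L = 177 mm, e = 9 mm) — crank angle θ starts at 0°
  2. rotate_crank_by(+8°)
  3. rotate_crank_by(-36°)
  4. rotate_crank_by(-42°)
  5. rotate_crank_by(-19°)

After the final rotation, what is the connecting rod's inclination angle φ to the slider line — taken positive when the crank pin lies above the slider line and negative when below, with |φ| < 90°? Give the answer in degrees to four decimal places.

set_geometry: r = 22 mm, L = 177 mm, e = 9 mm; θ ← 0°
rotate_crank_by(+8°): θ ← 0° +8° = 8°
rotate_crank_by(-36°): θ ← 8° -36° = -28°
rotate_crank_by(-42°): θ ← -28° -42° = -70°
rotate_crank_by(-19°): θ ← -70° -19° = -89°
crank pin P = (r cos θ, r sin θ) = (0.383953, -21.996649)
h = r sin θ − e = -21.996649 − 9 = -30.996649
sin φ = h / L = -30.996649 / 177 = -0.17512231
φ = arcsin(-0.17512231) = -10.085776°

-10.0858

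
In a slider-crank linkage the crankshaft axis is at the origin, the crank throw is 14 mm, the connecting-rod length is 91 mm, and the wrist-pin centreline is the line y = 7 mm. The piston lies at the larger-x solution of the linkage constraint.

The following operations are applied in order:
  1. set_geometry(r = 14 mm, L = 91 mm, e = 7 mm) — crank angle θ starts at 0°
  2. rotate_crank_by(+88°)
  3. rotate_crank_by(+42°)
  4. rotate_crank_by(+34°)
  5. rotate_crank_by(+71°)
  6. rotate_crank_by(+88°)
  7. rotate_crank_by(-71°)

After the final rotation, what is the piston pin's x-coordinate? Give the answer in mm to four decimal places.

set_geometry: r = 14 mm, L = 91 mm, e = 7 mm; θ ← 0°
rotate_crank_by(+88°): θ ← 0° +88° = 88°
rotate_crank_by(+42°): θ ← 88° +42° = 130°
rotate_crank_by(+34°): θ ← 130° +34° = 164°
rotate_crank_by(+71°): θ ← 164° +71° = 235°
rotate_crank_by(+88°): θ ← 235° +88° = 323°
rotate_crank_by(-71°): θ ← 323° -71° = 252°
crank pin P = (r cos θ, r sin θ) = (-4.326238, -13.314791)
h = r sin θ − e = -13.314791 − 7 = -20.314791
x = r cos θ + √(L² − h²) = -4.326238 + √(8281.0 − 412.6907) = -4.326238 + 88.703491 = 84.377253

84.3773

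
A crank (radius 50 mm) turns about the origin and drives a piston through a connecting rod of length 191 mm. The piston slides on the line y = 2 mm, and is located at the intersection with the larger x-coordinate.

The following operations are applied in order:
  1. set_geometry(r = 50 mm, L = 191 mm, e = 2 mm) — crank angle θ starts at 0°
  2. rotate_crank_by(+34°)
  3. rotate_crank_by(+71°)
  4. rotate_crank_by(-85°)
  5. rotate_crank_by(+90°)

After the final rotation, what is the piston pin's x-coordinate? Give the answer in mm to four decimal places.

set_geometry: r = 50 mm, L = 191 mm, e = 2 mm; θ ← 0°
rotate_crank_by(+34°): θ ← 0° +34° = 34°
rotate_crank_by(+71°): θ ← 34° +71° = 105°
rotate_crank_by(-85°): θ ← 105° -85° = 20°
rotate_crank_by(+90°): θ ← 20° +90° = 110°
crank pin P = (r cos θ, r sin θ) = (-17.101007, 46.984631)
h = r sin θ − e = 46.984631 − 2 = 44.984631
x = r cos θ + √(L² − h²) = -17.101007 + √(36481.0 − 2023.6170) = -17.101007 + 185.627000 = 168.525992

168.5260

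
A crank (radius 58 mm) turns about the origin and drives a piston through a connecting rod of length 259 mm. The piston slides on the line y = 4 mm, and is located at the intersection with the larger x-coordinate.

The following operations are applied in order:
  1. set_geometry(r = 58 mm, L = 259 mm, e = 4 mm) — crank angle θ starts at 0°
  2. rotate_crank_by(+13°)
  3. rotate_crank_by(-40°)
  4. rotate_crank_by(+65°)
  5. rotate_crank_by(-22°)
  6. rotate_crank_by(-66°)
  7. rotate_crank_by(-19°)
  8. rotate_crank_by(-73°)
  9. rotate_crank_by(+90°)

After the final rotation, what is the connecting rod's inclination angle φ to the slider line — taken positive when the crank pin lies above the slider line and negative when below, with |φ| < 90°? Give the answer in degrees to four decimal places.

set_geometry: r = 58 mm, L = 259 mm, e = 4 mm; θ ← 0°
rotate_crank_by(+13°): θ ← 0° +13° = 13°
rotate_crank_by(-40°): θ ← 13° -40° = -27°
rotate_crank_by(+65°): θ ← -27° +65° = 38°
rotate_crank_by(-22°): θ ← 38° -22° = 16°
rotate_crank_by(-66°): θ ← 16° -66° = -50°
rotate_crank_by(-19°): θ ← -50° -19° = -69°
rotate_crank_by(-73°): θ ← -69° -73° = -142°
rotate_crank_by(+90°): θ ← -142° +90° = -52°
crank pin P = (r cos θ, r sin θ) = (35.708366, -45.704624)
h = r sin θ − e = -45.704624 − 4 = -49.704624
sin φ = h / L = -49.704624 / 259 = -0.19190974
φ = arcsin(-0.19190974) = -11.064256°

-11.0643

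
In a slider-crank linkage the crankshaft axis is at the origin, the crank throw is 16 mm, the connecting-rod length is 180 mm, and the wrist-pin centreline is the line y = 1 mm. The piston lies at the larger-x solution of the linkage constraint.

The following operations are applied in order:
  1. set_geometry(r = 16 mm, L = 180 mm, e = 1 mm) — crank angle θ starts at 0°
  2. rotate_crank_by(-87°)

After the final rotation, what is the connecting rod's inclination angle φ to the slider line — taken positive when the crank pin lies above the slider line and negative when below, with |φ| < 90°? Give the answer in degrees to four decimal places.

-5.4123

set_geometry: r = 16 mm, L = 180 mm, e = 1 mm; θ ← 0°
rotate_crank_by(-87°): θ ← 0° -87° = -87°
crank pin P = (r cos θ, r sin θ) = (0.837375, -15.978073)
h = r sin θ − e = -15.978073 − 1 = -16.978073
sin φ = h / L = -16.978073 / 180 = -0.09432263
φ = arcsin(-0.09432263) = -5.412334°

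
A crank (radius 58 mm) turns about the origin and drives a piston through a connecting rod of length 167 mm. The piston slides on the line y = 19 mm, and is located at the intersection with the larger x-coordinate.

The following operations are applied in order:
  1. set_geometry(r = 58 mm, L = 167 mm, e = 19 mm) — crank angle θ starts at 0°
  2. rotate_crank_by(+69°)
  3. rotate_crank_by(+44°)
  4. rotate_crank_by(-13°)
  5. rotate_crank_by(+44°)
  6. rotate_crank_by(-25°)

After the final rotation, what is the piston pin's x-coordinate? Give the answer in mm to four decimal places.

set_geometry: r = 58 mm, L = 167 mm, e = 19 mm; θ ← 0°
rotate_crank_by(+69°): θ ← 0° +69° = 69°
rotate_crank_by(+44°): θ ← 69° +44° = 113°
rotate_crank_by(-13°): θ ← 113° -13° = 100°
rotate_crank_by(+44°): θ ← 100° +44° = 144°
rotate_crank_by(-25°): θ ← 144° -25° = 119°
crank pin P = (r cos θ, r sin θ) = (-28.118958, 50.727943)
h = r sin θ − e = 50.727943 − 19 = 31.727943
x = r cos θ + √(L² − h²) = -28.118958 + √(27889.0 − 1006.6624) = -28.118958 + 163.958341 = 135.839383

135.8394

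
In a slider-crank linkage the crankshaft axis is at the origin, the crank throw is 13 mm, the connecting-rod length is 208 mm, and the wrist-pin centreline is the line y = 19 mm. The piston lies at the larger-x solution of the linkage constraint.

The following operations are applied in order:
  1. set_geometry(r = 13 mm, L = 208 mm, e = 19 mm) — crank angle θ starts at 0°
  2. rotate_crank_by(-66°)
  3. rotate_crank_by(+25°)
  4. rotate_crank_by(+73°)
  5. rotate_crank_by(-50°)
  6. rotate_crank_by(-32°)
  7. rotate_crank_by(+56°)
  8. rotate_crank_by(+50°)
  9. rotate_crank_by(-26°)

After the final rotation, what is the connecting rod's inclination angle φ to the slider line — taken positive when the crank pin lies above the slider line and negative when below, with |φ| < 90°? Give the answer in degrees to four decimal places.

set_geometry: r = 13 mm, L = 208 mm, e = 19 mm; θ ← 0°
rotate_crank_by(-66°): θ ← 0° -66° = -66°
rotate_crank_by(+25°): θ ← -66° +25° = -41°
rotate_crank_by(+73°): θ ← -41° +73° = 32°
rotate_crank_by(-50°): θ ← 32° -50° = -18°
rotate_crank_by(-32°): θ ← -18° -32° = -50°
rotate_crank_by(+56°): θ ← -50° +56° = 6°
rotate_crank_by(+50°): θ ← 6° +50° = 56°
rotate_crank_by(-26°): θ ← 56° -26° = 30°
crank pin P = (r cos θ, r sin θ) = (11.258330, 6.500000)
h = r sin θ − e = 6.500000 − 19 = -12.500000
sin φ = h / L = -12.500000 / 208 = -0.06009615
φ = arcsin(-0.06009615) = -3.445332°

-3.4453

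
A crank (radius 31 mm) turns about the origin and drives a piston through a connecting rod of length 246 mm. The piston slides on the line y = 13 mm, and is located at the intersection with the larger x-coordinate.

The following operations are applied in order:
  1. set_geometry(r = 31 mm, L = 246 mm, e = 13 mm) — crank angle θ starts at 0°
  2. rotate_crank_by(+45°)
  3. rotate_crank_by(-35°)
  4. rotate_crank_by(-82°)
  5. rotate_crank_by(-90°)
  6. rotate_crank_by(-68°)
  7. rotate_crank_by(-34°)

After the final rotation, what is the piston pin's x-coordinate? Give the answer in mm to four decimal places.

set_geometry: r = 31 mm, L = 246 mm, e = 13 mm; θ ← 0°
rotate_crank_by(+45°): θ ← 0° +45° = 45°
rotate_crank_by(-35°): θ ← 45° -35° = 10°
rotate_crank_by(-82°): θ ← 10° -82° = -72°
rotate_crank_by(-90°): θ ← -72° -90° = -162°
rotate_crank_by(-68°): θ ← -162° -68° = -230°
rotate_crank_by(-34°): θ ← -230° -34° = -264°
crank pin P = (r cos θ, r sin θ) = (-3.240382, 30.830179)
h = r sin θ − e = 30.830179 − 13 = 17.830179
x = r cos θ + √(L² − h²) = -3.240382 + √(60516.0 − 317.9153) = -3.240382 + 245.352980 = 242.112597

242.1126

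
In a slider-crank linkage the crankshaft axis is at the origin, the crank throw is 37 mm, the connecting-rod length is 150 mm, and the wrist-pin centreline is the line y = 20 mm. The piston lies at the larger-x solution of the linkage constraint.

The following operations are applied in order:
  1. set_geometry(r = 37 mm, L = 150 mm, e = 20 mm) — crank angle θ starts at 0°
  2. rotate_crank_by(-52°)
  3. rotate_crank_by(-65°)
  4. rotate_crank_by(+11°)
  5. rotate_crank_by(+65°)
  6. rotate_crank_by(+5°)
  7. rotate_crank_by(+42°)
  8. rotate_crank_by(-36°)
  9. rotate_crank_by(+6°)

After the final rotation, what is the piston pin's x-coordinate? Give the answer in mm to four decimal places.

179.6489

set_geometry: r = 37 mm, L = 150 mm, e = 20 mm; θ ← 0°
rotate_crank_by(-52°): θ ← 0° -52° = -52°
rotate_crank_by(-65°): θ ← -52° -65° = -117°
rotate_crank_by(+11°): θ ← -117° +11° = -106°
rotate_crank_by(+65°): θ ← -106° +65° = -41°
rotate_crank_by(+5°): θ ← -41° +5° = -36°
rotate_crank_by(+42°): θ ← -36° +42° = 6°
rotate_crank_by(-36°): θ ← 6° -36° = -30°
rotate_crank_by(+6°): θ ← -30° +6° = -24°
crank pin P = (r cos θ, r sin θ) = (33.801182, -15.049256)
h = r sin θ − e = -15.049256 − 20 = -35.049256
x = r cos θ + √(L² − h²) = 33.801182 + √(22500.0 − 1228.4503) = 33.801182 + 145.847693 = 179.648875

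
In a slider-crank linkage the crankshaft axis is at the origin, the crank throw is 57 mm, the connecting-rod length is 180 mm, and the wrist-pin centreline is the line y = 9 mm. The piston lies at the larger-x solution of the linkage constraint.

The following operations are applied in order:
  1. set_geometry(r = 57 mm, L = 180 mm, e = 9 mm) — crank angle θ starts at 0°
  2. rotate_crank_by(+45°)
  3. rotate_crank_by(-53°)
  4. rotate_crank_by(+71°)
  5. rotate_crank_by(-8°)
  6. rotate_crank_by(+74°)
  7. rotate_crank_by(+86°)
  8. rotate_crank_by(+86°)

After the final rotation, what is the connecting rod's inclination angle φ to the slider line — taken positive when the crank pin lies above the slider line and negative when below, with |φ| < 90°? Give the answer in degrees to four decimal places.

-18.7498

set_geometry: r = 57 mm, L = 180 mm, e = 9 mm; θ ← 0°
rotate_crank_by(+45°): θ ← 0° +45° = 45°
rotate_crank_by(-53°): θ ← 45° -53° = -8°
rotate_crank_by(+71°): θ ← -8° +71° = 63°
rotate_crank_by(-8°): θ ← 63° -8° = 55°
rotate_crank_by(+74°): θ ← 55° +74° = 129°
rotate_crank_by(+86°): θ ← 129° +86° = 215°
rotate_crank_by(+86°): θ ← 215° +86° = 301°
crank pin P = (r cos θ, r sin θ) = (29.357170, -48.858536)
h = r sin θ − e = -48.858536 − 9 = -57.858536
sin φ = h / L = -57.858536 / 180 = -0.32143631
φ = arcsin(-0.32143631) = -18.749809°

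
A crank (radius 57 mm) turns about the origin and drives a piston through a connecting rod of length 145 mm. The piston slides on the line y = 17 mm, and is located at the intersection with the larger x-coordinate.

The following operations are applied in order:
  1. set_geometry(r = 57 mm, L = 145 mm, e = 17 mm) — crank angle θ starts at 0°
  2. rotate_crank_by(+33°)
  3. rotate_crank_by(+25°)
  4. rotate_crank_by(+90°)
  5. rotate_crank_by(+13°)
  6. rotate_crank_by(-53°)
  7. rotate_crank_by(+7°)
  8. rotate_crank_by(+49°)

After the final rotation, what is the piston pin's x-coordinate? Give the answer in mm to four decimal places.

90.2024

set_geometry: r = 57 mm, L = 145 mm, e = 17 mm; θ ← 0°
rotate_crank_by(+33°): θ ← 0° +33° = 33°
rotate_crank_by(+25°): θ ← 33° +25° = 58°
rotate_crank_by(+90°): θ ← 58° +90° = 148°
rotate_crank_by(+13°): θ ← 148° +13° = 161°
rotate_crank_by(-53°): θ ← 161° -53° = 108°
rotate_crank_by(+7°): θ ← 108° +7° = 115°
rotate_crank_by(+49°): θ ← 115° +49° = 164°
crank pin P = (r cos θ, r sin θ) = (-54.791917, 15.711329)
h = r sin θ − e = 15.711329 − 17 = -1.288671
x = r cos θ + √(L² − h²) = -54.791917 + √(21025.0 − 1.6607) = -54.791917 + 144.994273 = 90.202357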